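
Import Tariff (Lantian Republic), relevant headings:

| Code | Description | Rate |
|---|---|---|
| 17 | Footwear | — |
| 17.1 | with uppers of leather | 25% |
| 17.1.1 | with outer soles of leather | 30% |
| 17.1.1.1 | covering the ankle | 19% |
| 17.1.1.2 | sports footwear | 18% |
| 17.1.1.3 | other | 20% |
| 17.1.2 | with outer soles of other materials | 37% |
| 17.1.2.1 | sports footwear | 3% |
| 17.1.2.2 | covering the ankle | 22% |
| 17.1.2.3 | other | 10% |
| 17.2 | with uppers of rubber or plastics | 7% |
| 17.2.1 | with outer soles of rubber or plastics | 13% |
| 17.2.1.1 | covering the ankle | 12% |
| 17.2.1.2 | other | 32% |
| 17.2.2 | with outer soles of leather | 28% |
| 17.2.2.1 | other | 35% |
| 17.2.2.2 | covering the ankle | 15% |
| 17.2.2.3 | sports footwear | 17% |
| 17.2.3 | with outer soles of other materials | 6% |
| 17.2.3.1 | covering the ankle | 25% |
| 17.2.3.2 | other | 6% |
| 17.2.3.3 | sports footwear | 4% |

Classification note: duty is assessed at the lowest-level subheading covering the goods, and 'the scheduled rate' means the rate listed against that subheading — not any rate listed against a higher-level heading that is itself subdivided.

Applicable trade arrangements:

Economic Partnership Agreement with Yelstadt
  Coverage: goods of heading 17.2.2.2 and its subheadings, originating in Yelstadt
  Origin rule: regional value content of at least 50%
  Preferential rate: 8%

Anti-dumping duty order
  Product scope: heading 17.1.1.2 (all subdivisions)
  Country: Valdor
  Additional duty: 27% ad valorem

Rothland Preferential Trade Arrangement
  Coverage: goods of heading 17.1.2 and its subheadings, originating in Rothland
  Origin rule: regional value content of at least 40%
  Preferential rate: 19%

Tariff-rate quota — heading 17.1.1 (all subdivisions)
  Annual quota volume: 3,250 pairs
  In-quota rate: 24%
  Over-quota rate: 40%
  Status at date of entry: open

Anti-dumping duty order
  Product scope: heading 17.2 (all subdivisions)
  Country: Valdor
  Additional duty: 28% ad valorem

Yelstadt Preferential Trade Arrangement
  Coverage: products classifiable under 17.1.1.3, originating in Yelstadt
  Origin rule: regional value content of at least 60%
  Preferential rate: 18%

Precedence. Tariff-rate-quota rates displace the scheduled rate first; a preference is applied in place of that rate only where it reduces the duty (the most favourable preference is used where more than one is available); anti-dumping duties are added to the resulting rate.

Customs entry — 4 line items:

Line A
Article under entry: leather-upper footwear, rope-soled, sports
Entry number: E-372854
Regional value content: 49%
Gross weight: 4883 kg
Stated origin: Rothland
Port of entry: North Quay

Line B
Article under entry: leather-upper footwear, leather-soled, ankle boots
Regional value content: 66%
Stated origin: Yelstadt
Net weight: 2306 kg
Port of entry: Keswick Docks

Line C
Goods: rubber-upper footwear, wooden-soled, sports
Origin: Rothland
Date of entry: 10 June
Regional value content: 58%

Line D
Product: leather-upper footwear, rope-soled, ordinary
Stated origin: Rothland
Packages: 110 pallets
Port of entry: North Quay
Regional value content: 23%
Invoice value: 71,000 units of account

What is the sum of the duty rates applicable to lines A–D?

41%

Line A: leather-upper → 17.1; rope-soled → 17.1.2; sports → 17.1.2.1. Scheduled 3%. Rothland agreement on 17.1.2: RVC ≥ 40% → 19% available; preference 19% not lower than 3% → no reduction. → 3%.
Line B: leather-upper → 17.1; leather-soled → 17.1.1; ankle boots → 17.1.1.1. Scheduled 19%. quota on 17.1.1 open → in-quota 24%; Yelstadt agreement on 17.2.2.2: 17.1.1.1 not covered; Yelstadt agreement on 17.1.1.3: 17.1.1.1 not covered. → 24%.
Line C: rubber-upper → 17.2; wooden-soled → 17.2.3; sports → 17.2.3.3. Scheduled 4%. Rothland agreement on 17.1.2: 17.2.3.3 not covered. → 4%.
Line D: leather-upper → 17.1; rope-soled → 17.1.2; ordinary → 17.1.2.3. Scheduled 10%. Rothland agreement on 17.1.2: RVC < 40%. → 10%.
Sum: 3% + 24% + 4% + 10% = 41%.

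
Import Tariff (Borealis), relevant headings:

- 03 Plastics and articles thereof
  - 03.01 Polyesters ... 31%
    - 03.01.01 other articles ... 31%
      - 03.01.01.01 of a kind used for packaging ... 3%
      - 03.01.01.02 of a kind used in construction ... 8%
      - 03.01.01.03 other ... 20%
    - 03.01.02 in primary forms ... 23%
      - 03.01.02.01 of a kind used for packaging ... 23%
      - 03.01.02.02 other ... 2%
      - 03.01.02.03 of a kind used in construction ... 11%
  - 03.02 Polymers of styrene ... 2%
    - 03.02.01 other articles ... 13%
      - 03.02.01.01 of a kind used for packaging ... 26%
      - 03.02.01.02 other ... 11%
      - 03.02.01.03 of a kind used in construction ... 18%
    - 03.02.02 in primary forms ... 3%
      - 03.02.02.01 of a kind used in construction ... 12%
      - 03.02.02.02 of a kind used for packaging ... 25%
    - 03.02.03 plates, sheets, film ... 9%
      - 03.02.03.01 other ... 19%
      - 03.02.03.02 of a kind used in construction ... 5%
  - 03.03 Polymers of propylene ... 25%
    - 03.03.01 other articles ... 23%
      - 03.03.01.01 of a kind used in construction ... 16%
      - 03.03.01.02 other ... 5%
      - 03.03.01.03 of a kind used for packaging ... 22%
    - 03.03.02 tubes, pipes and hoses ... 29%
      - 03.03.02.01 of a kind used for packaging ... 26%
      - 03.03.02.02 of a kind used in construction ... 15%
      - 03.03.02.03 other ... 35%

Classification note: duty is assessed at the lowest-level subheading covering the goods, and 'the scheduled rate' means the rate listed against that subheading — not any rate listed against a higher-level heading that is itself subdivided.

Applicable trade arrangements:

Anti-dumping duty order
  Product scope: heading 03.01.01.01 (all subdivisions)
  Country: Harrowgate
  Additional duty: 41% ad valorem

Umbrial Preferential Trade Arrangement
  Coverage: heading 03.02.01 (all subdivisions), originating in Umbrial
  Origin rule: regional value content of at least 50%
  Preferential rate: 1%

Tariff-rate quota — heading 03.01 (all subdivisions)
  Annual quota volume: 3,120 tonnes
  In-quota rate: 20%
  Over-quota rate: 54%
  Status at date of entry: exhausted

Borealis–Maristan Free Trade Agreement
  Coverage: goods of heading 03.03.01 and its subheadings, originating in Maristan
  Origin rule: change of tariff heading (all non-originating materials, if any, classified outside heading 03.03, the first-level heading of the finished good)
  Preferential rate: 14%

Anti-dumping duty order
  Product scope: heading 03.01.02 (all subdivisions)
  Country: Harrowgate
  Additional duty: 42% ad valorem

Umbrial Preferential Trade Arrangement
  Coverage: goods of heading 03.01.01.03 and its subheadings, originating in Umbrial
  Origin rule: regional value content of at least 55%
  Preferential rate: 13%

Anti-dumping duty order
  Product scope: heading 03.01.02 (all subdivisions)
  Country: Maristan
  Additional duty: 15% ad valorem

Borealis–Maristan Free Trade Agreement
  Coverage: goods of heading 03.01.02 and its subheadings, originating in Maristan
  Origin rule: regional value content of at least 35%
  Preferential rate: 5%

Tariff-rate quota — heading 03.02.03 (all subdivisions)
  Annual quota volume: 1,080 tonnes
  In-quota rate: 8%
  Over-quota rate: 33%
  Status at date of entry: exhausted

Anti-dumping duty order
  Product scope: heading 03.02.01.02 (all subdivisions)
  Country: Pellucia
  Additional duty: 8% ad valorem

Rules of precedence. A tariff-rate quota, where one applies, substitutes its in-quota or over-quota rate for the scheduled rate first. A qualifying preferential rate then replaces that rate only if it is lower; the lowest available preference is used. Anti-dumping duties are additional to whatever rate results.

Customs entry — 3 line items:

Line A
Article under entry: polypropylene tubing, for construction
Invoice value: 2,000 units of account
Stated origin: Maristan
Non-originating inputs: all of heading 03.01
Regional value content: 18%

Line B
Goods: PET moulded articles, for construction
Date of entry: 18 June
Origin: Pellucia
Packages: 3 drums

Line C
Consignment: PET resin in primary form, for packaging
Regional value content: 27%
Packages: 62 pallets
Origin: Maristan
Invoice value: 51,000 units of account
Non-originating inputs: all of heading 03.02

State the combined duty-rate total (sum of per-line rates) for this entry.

138%

Line A: polypropylene → 03.03; tubing → 03.03.02; for construction → 03.03.02.02. Scheduled 15%. Maristan agreement on 03.03.01: 03.03.02.02 not covered; Maristan agreement on 03.01.02: 03.03.02.02 not covered. → 15%.
Line B: PET → 03.01; moulded articles → 03.01.01; for construction → 03.01.01.02. Scheduled 8%. quota on 03.01 exhausted → over-quota 54%. → 54%.
Line C: PET → 03.01; resin in primary form → 03.01.02; for packaging → 03.01.02.01. Scheduled 23%. quota on 03.01 exhausted → over-quota 54%; Maristan agreement on 03.03.01: 03.01.02.01 not covered; Maristan agreement on 03.01.02: RVC < 35%; anti-dumping (Maristan, 03.01.02): +15%; total 54% + 15% = 69%. → 69%.
Sum: 15% + 54% + 69% = 138%.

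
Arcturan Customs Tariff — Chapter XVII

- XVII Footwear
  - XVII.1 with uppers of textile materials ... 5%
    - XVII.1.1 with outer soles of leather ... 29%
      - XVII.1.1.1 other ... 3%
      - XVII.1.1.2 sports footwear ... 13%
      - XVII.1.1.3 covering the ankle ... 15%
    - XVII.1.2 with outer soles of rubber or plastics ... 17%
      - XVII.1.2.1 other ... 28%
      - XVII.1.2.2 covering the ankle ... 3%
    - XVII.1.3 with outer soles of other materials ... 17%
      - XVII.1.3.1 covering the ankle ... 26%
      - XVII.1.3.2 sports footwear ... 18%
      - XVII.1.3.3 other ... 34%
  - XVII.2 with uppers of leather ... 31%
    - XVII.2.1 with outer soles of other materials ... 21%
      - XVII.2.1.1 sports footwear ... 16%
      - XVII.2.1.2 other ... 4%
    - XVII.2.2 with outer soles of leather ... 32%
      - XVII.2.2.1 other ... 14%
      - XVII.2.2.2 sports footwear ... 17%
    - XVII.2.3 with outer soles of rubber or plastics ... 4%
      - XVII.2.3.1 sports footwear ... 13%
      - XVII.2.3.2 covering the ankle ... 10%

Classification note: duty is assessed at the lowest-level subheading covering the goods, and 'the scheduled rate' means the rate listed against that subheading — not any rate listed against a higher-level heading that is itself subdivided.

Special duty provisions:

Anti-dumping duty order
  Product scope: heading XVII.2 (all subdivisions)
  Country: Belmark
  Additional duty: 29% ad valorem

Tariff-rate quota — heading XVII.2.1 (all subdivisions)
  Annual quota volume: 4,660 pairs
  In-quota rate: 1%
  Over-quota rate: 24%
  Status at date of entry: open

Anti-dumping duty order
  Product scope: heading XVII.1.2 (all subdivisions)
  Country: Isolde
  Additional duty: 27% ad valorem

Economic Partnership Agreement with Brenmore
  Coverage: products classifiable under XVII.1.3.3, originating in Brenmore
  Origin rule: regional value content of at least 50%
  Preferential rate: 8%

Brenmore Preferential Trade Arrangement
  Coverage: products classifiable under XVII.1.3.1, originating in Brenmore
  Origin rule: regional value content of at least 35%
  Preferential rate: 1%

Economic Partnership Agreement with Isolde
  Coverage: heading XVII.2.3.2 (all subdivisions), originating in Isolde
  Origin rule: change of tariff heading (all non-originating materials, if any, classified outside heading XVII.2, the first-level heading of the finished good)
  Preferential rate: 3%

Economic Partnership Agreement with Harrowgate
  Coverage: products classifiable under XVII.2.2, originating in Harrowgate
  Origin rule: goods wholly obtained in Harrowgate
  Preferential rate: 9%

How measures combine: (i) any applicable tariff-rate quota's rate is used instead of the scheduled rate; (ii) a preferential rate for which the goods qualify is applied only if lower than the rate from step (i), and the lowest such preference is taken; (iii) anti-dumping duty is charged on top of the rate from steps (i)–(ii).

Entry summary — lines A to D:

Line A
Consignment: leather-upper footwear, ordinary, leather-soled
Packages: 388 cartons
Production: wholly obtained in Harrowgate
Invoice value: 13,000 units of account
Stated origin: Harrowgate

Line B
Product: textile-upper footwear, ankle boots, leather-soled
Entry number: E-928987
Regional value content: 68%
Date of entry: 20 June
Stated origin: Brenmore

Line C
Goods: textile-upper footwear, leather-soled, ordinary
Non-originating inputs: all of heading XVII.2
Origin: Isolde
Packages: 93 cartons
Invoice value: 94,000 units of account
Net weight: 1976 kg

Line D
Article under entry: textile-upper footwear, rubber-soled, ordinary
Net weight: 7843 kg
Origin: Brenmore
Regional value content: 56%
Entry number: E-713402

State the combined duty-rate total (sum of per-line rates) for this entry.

Line A: leather-upper → XVII.2; leather-soled → XVII.2.2; ordinary → XVII.2.2.1. Scheduled 14%. Harrowgate agreement on XVII.2.2: wholly obtained → 9% available; preferential 9%. → 9%.
Line B: textile-upper → XVII.1; leather-soled → XVII.1.1; ankle boots → XVII.1.1.3. Scheduled 15%. Brenmore agreement on XVII.1.3.3: XVII.1.1.3 not covered; Brenmore agreement on XVII.1.3.1: XVII.1.1.3 not covered. → 15%.
Line C: textile-upper → XVII.1; leather-soled → XVII.1.1; ordinary → XVII.1.1.1. Scheduled 3%. Isolde agreement on XVII.2.3.2: XVII.1.1.1 not covered. → 3%.
Line D: textile-upper → XVII.1; rubber-soled → XVII.1.2; ordinary → XVII.1.2.1. Scheduled 28%. Brenmore agreement on XVII.1.3.3: XVII.1.2.1 not covered; Brenmore agreement on XVII.1.3.1: XVII.1.2.1 not covered. → 28%.
Sum: 9% + 15% + 3% + 28% = 55%.

55%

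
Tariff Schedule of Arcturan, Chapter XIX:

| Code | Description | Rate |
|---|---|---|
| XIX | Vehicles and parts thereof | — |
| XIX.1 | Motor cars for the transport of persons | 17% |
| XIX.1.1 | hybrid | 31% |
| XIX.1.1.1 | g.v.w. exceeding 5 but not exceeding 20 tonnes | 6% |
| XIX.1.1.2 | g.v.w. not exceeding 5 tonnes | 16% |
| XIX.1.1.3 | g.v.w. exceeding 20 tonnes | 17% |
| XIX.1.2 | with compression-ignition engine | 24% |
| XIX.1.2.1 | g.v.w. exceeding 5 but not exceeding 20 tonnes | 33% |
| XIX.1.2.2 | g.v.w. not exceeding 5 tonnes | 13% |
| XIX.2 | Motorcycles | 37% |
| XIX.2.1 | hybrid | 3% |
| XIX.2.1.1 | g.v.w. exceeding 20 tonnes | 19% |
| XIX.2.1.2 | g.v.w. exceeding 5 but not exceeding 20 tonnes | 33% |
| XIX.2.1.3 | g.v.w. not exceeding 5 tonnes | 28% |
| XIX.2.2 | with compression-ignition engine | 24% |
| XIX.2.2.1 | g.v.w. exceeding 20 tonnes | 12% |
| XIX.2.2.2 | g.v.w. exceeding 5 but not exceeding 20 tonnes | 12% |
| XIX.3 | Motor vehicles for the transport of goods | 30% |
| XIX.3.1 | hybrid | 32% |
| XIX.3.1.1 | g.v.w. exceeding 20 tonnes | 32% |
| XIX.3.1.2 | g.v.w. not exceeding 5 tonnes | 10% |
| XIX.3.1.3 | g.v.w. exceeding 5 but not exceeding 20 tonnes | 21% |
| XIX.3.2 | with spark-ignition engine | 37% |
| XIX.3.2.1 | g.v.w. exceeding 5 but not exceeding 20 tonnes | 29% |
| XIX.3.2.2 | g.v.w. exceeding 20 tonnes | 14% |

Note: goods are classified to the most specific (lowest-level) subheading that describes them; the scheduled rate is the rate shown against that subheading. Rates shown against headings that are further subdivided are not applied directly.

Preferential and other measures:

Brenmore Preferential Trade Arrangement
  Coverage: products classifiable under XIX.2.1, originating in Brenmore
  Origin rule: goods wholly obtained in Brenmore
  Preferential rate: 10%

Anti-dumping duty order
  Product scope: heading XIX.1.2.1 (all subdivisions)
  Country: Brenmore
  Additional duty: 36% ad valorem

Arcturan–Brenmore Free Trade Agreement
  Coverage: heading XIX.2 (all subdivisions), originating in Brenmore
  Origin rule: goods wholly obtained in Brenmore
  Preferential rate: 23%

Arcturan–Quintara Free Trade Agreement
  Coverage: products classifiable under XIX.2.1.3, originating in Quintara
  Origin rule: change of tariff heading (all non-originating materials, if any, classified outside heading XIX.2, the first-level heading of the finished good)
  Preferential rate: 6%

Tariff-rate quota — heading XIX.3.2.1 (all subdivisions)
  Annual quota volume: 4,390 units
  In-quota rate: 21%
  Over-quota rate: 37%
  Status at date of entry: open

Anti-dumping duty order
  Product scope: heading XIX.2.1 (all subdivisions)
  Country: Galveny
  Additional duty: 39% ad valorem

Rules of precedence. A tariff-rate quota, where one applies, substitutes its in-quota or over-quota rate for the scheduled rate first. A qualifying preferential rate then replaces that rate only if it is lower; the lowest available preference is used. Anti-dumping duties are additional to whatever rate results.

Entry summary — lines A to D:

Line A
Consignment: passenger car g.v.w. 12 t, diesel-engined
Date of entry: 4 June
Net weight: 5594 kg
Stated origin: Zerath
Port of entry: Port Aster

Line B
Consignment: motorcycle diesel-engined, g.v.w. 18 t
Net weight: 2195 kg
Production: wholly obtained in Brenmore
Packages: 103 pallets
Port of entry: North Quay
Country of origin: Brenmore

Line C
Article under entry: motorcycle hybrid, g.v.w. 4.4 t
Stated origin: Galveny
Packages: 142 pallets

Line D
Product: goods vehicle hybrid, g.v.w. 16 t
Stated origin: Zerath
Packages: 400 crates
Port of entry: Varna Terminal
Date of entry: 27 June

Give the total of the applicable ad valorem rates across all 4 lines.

133%

Line A: passenger car → XIX.1; diesel-engined → XIX.1.2; g.v.w. 12 t → XIX.1.2.1. Scheduled 33%. No special measure applies. → 33%.
Line B: motorcycle → XIX.2; diesel-engined → XIX.2.2; g.v.w. 18 t → XIX.2.2.2. Scheduled 12%. Brenmore agreement on XIX.2.1: XIX.2.2.2 not covered; Brenmore agreement on XIX.2: wholly obtained → 23% available; preference 23% not lower than 12% → no reduction. → 12%.
Line C: motorcycle → XIX.2; hybrid → XIX.2.1; g.v.w. 4.4 t → XIX.2.1.3. Scheduled 28%. anti-dumping (Galveny, XIX.2.1): +39%; total 28% + 39% = 67%. → 67%.
Line D: goods vehicle → XIX.3; hybrid → XIX.3.1; g.v.w. 16 t → XIX.3.1.3. Scheduled 21%. No special measure applies. → 21%.
Sum: 33% + 12% + 67% + 21% = 133%.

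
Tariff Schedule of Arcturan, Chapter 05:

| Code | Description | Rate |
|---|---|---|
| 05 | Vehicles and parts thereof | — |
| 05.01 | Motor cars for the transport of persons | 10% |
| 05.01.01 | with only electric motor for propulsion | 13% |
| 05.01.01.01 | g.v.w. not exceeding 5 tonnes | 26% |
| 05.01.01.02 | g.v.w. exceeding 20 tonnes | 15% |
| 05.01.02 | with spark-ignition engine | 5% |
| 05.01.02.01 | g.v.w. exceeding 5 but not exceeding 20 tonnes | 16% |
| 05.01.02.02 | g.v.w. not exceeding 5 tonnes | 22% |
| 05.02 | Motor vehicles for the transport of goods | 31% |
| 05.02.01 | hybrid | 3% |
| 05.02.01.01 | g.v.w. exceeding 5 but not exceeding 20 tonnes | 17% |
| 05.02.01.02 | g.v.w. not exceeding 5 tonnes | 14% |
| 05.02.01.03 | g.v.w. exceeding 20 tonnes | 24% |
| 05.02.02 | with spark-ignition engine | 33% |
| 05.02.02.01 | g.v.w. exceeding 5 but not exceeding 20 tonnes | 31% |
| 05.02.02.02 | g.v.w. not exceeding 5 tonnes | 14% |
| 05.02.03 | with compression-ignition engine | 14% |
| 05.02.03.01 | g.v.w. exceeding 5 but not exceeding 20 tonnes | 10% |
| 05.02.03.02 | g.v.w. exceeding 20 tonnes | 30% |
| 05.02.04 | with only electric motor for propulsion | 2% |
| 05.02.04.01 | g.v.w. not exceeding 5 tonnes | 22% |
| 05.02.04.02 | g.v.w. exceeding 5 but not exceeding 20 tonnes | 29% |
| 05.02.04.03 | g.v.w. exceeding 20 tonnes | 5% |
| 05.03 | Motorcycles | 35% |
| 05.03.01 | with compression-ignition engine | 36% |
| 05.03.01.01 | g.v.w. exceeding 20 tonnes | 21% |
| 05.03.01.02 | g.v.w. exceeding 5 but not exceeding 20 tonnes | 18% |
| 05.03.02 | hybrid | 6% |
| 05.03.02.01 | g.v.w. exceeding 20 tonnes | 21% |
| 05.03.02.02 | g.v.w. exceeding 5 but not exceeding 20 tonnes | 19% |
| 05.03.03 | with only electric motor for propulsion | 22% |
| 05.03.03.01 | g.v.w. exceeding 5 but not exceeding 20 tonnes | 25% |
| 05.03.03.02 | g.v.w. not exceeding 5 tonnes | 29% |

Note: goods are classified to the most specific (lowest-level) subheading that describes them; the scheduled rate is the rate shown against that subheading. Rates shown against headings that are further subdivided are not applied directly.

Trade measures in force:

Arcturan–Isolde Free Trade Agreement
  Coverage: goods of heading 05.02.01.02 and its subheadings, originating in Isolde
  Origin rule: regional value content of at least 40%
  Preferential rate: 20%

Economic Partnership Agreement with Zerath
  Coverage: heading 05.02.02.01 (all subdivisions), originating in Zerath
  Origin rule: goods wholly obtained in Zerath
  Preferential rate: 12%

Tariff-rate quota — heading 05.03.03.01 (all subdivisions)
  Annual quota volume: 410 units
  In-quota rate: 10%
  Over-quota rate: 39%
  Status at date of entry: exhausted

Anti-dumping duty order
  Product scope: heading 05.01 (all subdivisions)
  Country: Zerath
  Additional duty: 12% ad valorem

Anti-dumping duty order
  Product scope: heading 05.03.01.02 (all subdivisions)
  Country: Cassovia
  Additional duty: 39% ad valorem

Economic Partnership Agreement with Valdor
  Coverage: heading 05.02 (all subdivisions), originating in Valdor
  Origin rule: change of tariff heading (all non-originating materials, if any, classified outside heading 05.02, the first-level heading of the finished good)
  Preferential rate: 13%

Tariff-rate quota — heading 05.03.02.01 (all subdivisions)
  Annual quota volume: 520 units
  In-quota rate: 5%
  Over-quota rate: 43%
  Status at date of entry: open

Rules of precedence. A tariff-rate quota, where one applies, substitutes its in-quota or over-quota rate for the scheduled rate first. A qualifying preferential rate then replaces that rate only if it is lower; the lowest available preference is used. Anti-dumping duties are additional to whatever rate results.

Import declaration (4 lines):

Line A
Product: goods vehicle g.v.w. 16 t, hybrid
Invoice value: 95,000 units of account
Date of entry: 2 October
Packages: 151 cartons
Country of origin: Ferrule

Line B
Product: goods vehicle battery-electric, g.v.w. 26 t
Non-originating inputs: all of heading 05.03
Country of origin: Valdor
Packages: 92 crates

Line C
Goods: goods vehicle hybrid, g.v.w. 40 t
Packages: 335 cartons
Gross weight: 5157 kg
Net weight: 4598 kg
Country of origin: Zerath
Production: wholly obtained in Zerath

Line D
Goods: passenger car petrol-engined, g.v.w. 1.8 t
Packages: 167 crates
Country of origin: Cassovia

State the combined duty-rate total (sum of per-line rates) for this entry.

68%

Line A: goods vehicle → 05.02; hybrid → 05.02.01; g.v.w. 16 t → 05.02.01.01. Scheduled 17%. No special measure applies. → 17%.
Line B: goods vehicle → 05.02; battery-electric → 05.02.04; g.v.w. 26 t → 05.02.04.03. Scheduled 5%. Valdor agreement on 05.02: CTH met → 13% available; preference 13% not lower than 5% → no reduction. → 5%.
Line C: goods vehicle → 05.02; hybrid → 05.02.01; g.v.w. 40 t → 05.02.01.03. Scheduled 24%. Zerath agreement on 05.02.02.01: 05.02.01.03 not covered. → 24%.
Line D: passenger car → 05.01; petrol-engined → 05.01.02; g.v.w. 1.8 t → 05.01.02.02. Scheduled 22%. No special measure applies. → 22%.
Sum: 17% + 5% + 24% + 22% = 68%.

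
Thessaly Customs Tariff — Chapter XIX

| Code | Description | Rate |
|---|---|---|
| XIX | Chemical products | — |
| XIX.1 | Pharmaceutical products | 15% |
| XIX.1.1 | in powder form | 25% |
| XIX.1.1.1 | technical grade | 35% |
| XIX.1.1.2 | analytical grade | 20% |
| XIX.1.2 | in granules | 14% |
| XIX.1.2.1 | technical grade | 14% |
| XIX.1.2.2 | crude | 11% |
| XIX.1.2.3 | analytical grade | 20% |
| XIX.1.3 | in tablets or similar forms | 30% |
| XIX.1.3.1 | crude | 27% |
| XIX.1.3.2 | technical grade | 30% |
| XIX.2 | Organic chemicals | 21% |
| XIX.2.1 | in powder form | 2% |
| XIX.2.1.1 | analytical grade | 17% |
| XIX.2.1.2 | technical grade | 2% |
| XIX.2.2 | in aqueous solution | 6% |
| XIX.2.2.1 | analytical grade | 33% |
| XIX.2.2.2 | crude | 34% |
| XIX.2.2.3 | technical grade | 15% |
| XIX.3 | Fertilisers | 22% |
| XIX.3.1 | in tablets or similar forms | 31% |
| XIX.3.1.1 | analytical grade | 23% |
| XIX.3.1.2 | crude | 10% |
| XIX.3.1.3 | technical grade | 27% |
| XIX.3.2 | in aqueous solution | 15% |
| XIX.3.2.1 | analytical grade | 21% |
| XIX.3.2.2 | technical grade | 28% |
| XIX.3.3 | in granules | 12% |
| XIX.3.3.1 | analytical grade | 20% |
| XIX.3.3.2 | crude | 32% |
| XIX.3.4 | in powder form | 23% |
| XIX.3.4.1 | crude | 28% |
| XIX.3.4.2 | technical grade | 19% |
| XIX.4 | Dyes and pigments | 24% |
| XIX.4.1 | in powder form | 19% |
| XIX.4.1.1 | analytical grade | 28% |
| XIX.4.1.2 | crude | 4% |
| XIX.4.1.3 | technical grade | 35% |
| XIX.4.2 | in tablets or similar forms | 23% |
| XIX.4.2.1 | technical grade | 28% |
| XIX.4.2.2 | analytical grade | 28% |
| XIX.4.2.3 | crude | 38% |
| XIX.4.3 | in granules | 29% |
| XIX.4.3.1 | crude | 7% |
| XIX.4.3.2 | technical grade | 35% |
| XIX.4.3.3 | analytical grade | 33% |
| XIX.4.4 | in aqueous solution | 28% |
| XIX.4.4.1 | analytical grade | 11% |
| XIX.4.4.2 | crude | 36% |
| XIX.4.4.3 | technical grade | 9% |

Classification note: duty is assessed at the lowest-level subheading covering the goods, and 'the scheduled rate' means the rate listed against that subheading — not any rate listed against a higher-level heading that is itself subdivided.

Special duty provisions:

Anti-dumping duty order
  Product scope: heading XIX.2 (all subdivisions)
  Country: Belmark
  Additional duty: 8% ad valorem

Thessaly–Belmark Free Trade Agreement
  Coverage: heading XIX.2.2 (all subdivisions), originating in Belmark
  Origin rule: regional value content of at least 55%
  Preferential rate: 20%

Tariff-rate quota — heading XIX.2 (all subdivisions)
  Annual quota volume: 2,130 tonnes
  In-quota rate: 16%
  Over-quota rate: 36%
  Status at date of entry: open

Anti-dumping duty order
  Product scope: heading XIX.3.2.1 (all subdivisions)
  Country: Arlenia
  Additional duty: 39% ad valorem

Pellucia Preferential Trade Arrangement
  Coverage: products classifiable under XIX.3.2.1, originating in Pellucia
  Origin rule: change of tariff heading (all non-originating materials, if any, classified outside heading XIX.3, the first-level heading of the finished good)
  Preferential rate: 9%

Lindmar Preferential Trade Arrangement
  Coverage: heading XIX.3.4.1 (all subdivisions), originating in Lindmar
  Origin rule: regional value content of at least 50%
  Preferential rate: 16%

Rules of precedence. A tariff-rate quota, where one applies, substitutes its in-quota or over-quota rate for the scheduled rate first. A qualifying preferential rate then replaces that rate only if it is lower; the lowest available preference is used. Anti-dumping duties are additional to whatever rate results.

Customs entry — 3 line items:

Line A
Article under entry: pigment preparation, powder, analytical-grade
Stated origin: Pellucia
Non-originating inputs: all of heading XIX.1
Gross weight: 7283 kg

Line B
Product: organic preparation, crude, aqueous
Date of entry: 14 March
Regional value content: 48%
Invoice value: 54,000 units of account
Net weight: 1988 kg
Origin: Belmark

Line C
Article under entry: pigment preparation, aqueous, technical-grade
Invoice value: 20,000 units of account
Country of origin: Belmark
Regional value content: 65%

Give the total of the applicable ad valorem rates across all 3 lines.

Line A: pigment → XIX.4; powder → XIX.4.1; analytical-grade → XIX.4.1.1. Scheduled 28%. Pellucia agreement on XIX.3.2.1: XIX.4.1.1 not covered. → 28%.
Line B: organic → XIX.2; aqueous → XIX.2.2; crude → XIX.2.2.2. Scheduled 34%. quota on XIX.2 open → in-quota 16%; Belmark agreement on XIX.2.2: RVC < 55%; anti-dumping (Belmark, XIX.2): +8%; total 16% + 8% = 24%. → 24%.
Line C: pigment → XIX.4; aqueous → XIX.4.4; technical-grade → XIX.4.4.3. Scheduled 9%. Belmark agreement on XIX.2.2: XIX.4.4.3 not covered. → 9%.
Sum: 28% + 24% + 9% = 61%.

61%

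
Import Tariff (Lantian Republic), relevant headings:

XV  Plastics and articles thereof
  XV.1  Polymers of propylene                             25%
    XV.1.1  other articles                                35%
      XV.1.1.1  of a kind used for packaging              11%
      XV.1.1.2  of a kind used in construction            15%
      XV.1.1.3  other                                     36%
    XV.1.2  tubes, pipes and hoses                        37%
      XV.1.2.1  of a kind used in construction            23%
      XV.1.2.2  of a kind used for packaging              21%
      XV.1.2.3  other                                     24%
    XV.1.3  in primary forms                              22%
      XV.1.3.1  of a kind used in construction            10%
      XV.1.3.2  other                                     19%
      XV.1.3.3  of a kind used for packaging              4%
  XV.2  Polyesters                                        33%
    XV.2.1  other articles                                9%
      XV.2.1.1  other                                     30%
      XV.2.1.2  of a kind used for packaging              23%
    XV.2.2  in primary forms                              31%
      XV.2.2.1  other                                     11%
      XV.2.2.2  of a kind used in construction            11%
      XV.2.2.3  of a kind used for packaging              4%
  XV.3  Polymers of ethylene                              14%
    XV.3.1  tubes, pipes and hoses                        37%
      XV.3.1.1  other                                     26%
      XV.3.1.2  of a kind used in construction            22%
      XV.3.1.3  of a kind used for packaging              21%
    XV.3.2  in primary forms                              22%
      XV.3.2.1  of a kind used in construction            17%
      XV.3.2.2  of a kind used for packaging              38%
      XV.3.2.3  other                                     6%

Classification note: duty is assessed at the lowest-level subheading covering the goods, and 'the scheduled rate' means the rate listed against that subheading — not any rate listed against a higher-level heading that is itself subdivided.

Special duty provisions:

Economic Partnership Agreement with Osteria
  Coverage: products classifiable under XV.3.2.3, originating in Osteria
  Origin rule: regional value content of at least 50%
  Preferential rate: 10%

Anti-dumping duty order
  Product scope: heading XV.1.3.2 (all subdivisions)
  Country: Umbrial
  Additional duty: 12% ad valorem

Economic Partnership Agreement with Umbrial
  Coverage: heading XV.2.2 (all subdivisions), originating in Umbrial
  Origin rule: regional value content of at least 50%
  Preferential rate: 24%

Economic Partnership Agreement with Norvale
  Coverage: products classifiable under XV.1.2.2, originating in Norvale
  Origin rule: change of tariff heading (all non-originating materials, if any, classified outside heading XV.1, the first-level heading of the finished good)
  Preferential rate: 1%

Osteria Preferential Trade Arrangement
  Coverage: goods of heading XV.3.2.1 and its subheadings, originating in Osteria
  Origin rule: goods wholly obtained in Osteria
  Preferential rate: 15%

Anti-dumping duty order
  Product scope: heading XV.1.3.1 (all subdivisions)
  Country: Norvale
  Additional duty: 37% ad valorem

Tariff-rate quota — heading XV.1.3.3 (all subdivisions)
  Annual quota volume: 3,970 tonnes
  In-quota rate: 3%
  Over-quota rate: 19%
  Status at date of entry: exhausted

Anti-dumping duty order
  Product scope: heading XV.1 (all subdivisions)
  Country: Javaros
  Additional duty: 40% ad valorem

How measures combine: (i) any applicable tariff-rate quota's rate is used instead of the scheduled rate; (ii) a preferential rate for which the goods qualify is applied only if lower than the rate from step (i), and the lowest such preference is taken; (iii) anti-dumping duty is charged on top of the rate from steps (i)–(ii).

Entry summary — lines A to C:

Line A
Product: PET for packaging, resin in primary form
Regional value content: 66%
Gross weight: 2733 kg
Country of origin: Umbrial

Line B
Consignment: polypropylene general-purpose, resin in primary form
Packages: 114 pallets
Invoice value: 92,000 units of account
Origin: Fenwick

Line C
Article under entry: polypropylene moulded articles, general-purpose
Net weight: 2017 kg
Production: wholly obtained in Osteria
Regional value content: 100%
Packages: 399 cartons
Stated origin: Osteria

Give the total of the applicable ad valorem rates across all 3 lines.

Line A: PET → XV.2; resin in primary form → XV.2.2; for packaging → XV.2.2.3. Scheduled 4%. Umbrial agreement on XV.2.2: RVC ≥ 50% → 24% available; preference 24% not lower than 4% → no reduction. → 4%.
Line B: polypropylene → XV.1; resin in primary form → XV.1.3; general-purpose → XV.1.3.2. Scheduled 19%. No special measure applies. → 19%.
Line C: polypropylene → XV.1; moulded articles → XV.1.1; general-purpose → XV.1.1.3. Scheduled 36%. Osteria agreement on XV.3.2.3: XV.1.1.3 not covered; Osteria agreement on XV.3.2.1: XV.1.1.3 not covered. → 36%.
Sum: 4% + 19% + 36% = 59%.

59%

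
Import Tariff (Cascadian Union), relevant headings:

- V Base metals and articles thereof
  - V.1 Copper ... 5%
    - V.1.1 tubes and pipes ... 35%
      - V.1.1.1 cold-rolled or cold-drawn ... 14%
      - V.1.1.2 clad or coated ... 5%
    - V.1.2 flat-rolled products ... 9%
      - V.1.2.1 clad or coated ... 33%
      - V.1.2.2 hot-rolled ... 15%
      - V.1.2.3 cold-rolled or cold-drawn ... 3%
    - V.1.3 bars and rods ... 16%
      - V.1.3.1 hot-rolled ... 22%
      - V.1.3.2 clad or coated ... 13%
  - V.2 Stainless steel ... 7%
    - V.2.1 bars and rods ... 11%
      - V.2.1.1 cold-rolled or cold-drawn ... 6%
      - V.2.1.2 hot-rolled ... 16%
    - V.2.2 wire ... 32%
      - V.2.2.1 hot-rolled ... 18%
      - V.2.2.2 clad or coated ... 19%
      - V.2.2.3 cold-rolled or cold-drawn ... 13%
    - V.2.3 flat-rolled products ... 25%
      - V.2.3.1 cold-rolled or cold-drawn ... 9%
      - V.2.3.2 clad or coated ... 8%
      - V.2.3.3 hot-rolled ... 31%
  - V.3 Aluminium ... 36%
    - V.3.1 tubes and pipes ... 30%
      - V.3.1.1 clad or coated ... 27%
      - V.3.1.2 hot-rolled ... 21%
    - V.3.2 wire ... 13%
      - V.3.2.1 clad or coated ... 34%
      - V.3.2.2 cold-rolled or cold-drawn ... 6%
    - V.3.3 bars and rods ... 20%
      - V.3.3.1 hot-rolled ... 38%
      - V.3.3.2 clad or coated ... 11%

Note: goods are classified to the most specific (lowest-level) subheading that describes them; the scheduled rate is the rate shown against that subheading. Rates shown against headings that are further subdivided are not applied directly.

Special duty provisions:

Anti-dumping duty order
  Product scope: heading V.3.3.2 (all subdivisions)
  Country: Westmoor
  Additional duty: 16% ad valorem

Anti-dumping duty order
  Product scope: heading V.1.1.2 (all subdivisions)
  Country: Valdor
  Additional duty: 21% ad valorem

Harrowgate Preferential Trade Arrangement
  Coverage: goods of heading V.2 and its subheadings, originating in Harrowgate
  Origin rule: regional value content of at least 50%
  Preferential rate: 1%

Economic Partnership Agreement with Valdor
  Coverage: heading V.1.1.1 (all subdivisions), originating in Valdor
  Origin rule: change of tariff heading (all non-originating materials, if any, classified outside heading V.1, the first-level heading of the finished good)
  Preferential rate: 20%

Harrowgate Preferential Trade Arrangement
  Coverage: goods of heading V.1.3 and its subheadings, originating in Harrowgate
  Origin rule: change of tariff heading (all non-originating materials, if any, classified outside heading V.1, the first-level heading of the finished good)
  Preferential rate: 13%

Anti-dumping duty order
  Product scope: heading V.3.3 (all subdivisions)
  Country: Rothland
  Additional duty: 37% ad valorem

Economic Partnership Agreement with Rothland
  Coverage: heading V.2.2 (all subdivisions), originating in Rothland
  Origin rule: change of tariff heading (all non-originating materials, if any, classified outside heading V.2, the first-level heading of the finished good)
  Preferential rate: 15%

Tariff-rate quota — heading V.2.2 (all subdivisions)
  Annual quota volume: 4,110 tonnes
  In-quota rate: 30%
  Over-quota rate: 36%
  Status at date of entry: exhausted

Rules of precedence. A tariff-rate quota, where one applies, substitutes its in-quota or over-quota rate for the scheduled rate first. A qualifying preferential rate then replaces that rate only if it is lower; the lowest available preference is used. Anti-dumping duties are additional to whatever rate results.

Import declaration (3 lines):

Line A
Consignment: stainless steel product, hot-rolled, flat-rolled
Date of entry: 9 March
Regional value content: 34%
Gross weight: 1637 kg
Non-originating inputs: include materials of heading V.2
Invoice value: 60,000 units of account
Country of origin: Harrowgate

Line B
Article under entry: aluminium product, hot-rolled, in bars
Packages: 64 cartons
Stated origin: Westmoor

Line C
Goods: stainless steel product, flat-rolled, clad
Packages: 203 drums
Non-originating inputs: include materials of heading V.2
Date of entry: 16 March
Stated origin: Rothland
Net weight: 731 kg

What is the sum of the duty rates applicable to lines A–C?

77%

Line A: stainless steel → V.2; flat-rolled → V.2.3; hot-rolled → V.2.3.3. Scheduled 31%. Harrowgate agreement on V.2: RVC < 50%; Harrowgate agreement on V.1.3: V.2.3.3 not covered. → 31%.
Line B: aluminium → V.3; in bars → V.3.3; hot-rolled → V.3.3.1. Scheduled 38%. No special measure applies. → 38%.
Line C: stainless steel → V.2; flat-rolled → V.2.3; clad → V.2.3.2. Scheduled 8%. Rothland agreement on V.2.2: V.2.3.2 not covered. → 8%.
Sum: 31% + 38% + 8% = 77%.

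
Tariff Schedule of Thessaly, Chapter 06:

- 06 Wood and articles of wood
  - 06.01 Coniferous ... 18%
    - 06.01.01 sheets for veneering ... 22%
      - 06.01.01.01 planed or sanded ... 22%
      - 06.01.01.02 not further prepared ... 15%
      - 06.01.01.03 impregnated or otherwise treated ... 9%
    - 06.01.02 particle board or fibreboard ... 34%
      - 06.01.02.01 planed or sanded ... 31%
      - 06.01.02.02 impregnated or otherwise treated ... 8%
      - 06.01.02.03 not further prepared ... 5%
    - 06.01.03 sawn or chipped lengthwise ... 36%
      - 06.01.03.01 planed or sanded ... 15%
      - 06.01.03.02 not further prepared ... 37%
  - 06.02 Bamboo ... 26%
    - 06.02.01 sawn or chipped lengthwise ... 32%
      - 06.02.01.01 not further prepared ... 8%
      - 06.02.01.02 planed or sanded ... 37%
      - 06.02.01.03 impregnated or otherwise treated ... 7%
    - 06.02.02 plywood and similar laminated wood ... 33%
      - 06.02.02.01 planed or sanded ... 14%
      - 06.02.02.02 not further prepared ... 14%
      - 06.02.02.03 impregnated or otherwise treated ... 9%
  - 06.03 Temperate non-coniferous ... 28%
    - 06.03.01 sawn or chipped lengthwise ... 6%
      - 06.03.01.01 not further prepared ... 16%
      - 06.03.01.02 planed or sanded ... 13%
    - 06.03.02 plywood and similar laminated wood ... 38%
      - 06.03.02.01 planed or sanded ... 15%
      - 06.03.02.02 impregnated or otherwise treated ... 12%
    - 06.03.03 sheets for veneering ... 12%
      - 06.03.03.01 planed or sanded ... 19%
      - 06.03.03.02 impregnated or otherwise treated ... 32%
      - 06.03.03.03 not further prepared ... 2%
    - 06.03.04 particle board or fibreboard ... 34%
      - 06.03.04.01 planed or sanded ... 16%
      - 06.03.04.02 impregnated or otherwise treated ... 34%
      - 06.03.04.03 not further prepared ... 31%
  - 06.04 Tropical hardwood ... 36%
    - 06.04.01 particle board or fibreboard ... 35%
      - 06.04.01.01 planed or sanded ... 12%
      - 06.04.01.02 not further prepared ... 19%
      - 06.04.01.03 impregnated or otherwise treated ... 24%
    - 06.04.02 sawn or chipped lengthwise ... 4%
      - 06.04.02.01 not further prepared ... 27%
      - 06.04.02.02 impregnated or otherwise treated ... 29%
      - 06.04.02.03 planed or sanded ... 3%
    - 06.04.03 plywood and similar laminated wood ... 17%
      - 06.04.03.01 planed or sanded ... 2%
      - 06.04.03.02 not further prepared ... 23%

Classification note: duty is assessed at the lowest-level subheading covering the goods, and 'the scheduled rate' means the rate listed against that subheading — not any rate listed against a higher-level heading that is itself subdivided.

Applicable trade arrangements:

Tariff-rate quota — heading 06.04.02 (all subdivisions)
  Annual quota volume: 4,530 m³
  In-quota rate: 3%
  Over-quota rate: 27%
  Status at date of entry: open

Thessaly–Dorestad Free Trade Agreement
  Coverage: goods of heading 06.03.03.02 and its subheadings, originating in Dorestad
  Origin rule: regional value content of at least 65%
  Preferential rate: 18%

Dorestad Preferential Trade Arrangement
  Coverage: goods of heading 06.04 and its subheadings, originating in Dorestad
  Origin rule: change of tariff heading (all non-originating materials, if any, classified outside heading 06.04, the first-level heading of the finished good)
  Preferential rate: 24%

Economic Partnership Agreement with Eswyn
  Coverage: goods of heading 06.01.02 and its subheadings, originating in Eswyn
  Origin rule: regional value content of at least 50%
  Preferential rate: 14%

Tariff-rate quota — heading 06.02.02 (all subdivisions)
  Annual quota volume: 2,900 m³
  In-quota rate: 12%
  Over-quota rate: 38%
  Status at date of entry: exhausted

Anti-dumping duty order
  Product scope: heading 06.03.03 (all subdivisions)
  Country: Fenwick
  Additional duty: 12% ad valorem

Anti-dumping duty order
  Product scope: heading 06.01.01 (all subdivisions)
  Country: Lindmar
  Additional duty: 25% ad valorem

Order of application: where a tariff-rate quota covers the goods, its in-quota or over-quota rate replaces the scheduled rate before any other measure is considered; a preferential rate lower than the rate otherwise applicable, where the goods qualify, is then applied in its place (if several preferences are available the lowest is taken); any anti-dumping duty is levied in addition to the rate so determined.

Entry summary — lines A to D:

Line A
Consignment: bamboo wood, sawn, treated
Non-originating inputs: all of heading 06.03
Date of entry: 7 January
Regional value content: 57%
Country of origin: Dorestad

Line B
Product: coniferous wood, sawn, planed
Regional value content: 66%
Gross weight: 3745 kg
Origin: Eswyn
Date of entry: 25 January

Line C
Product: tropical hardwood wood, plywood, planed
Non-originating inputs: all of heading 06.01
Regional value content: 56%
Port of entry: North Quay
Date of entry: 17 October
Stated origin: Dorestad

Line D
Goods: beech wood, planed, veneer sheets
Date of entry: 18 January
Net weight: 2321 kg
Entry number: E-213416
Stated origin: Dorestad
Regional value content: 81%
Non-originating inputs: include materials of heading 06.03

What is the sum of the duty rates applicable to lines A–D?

43%

Line A: bamboo → 06.02; sawn → 06.02.01; treated → 06.02.01.03. Scheduled 7%. Dorestad agreement on 06.03.03.02: 06.02.01.03 not covered; Dorestad agreement on 06.04: 06.02.01.03 not covered. → 7%.
Line B: coniferous → 06.01; sawn → 06.01.03; planed → 06.01.03.01. Scheduled 15%. Eswyn agreement on 06.01.02: 06.01.03.01 not covered. → 15%.
Line C: tropical hardwood → 06.04; plywood → 06.04.03; planed → 06.04.03.01. Scheduled 2%. Dorestad agreement on 06.03.03.02: 06.04.03.01 not covered; Dorestad agreement on 06.04: CTH met → 24% available; preference 24% not lower than 2% → no reduction. → 2%.
Line D: beech → 06.03; veneer sheets → 06.03.03; planed → 06.03.03.01. Scheduled 19%. Dorestad agreement on 06.03.03.02: 06.03.03.01 not covered; Dorestad agreement on 06.04: 06.03.03.01 not covered. → 19%.
Sum: 7% + 15% + 2% + 19% = 43%.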